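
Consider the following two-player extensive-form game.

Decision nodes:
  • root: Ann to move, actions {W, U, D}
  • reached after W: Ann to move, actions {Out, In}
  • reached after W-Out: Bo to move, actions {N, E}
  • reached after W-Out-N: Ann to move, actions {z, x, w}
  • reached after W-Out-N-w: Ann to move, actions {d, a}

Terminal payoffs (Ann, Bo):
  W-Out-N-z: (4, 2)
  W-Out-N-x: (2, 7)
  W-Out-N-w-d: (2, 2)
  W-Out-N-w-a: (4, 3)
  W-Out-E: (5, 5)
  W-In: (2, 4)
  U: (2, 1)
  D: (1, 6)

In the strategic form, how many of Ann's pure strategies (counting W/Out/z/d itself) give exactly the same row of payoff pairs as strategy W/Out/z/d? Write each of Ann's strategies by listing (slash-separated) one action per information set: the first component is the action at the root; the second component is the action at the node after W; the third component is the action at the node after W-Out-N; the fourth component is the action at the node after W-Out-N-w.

2

Row for W/Out/z/d (columns N, E): (4,2) (5,5).
Under W/Out/z/d, Ann's choice at the node after W-Out-N-w can never be reached regardless of what Bo does, so varying those choices leaves every outcome unchanged.
Holding the reachable choices fixed and varying the unreachable one freely already gives 2 equivalent strategies.
No other strategy reproduces this row, so those 2 are the full class: W/Out/z/d, W/Out/z/a.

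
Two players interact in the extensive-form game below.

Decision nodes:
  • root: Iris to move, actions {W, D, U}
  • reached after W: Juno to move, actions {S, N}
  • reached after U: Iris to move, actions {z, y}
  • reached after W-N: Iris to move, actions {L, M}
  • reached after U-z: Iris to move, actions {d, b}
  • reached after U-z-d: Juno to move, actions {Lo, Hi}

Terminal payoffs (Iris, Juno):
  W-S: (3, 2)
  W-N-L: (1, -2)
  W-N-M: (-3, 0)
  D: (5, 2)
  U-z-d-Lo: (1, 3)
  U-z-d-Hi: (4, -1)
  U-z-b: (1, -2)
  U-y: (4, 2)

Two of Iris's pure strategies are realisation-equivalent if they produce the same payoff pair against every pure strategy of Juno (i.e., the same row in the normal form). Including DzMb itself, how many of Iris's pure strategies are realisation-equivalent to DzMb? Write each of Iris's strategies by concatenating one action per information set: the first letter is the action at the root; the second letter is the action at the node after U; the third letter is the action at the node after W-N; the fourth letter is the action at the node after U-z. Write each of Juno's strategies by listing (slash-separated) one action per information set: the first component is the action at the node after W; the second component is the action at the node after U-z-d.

8

Row for DzMb (columns S/Lo, S/Hi, N/Lo, N/Hi): (5,2) (5,2) (5,2) (5,2).
Under DzMb, Iris's choice at the node after U and at the node after W-N and at the node after U-z can never be reached regardless of what Juno does, so varying those choices leaves every outcome unchanged.
Holding the reachable choices fixed and varying the unreachable ones freely already gives 2 × 2 × 2 = 8 equivalent strategies.
No other strategy reproduces this row, so those 8 are the full class: DzLd, DzLb, DzMd, DzMb, DyLd, DyLb, DyMd, DyMb.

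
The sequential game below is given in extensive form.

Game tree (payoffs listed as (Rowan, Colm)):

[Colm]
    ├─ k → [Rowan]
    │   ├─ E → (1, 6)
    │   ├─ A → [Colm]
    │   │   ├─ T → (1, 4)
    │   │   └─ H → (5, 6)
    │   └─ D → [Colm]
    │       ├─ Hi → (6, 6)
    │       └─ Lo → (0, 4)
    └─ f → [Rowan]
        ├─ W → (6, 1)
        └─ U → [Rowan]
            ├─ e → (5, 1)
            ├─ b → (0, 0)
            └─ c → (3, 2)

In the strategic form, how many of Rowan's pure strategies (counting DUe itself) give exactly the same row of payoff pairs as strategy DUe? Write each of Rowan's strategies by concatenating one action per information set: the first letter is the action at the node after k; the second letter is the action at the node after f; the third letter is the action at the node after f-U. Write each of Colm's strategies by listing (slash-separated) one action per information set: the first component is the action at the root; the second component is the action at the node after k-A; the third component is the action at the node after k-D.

1

Row for DUe (columns k/T/Hi, k/T/Lo, k/H/Hi, k/H/Lo, f/T/Hi, f/T/Lo, f/H/Hi, f/H/Lo): (6,6) (0,4) (6,6) (0,4) (5,1) (5,1) (5,1) (5,1).
Every one of Rowan's information sets is on the play path for some reply by Colm when Rowan follows DUe.
Changing the action at any of them therefore changes at least one column, so only DUe itself gives this row.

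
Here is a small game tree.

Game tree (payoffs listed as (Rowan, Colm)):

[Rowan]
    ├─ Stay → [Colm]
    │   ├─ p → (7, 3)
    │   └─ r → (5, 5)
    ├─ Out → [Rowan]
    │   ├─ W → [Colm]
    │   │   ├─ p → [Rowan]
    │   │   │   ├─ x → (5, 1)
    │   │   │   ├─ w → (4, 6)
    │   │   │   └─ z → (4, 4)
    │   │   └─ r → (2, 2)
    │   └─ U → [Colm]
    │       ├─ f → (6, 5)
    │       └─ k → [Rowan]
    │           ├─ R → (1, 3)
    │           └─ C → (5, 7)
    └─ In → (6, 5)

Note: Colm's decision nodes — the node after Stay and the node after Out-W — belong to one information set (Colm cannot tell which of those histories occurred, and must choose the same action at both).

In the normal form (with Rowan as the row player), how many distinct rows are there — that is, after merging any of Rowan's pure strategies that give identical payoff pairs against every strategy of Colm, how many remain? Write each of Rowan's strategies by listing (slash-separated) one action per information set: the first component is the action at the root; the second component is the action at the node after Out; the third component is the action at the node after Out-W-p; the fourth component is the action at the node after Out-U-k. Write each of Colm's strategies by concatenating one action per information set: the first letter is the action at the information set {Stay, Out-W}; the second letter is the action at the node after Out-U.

Rowan has 36 pure strategies: Stay/W/x/R, Stay/W/x/C, Stay/W/w/R, Stay/W/w/C, Stay/W/z/R, Stay/W/z/C, Stay/U/x/R, Stay/U/x/C, Stay/U/w/R, Stay/U/w/C, Stay/U/z/R, Stay/U/z/C, Out/W/x/R, Out/W/x/C, Out/W/w/R, Out/W/w/C, Out/W/z/R, Out/W/z/C, Out/U/x/R, Out/U/x/C, Out/U/w/R, Out/U/w/C, Out/U/z/R, Out/U/z/C, In/W/x/R, In/W/x/C, In/W/w/R, In/W/w/C, In/W/z/R, In/W/z/C, In/U/x/R, In/U/x/C, In/U/w/R, In/U/w/C, In/U/z/R, In/U/z/C. Columns: pf, pk, rf, rk.
{Stay/W/x/R, Stay/W/x/C, Stay/W/w/R, Stay/W/w/C, Stay/W/z/R, Stay/W/z/C, Stay/U/x/R, Stay/U/x/C, Stay/U/w/R, Stay/U/w/C, Stay/U/z/R, Stay/U/z/C} → row (7,3) (7,3) (5,5) (5,5)
{Out/W/x/R, Out/W/x/C} → row (5,1) (5,1) (2,2) (2,2)
{Out/W/w/R, Out/W/w/C} → row (4,6) (4,6) (2,2) (2,2)
{Out/W/z/R, Out/W/z/C} → row (4,4) (4,4) (2,2) (2,2)
{Out/U/x/R, Out/U/w/R, Out/U/z/R} → row (6,5) (1,3) (6,5) (1,3)
{Out/U/x/C, Out/U/w/C, Out/U/z/C} → row (6,5) (5,7) (6,5) (5,7)
{In/W/x/R, In/W/x/C, In/W/w/R, In/W/w/C, In/W/z/R, In/W/z/C, In/U/x/R, In/U/x/C, In/U/w/R, In/U/w/C, In/U/z/R, In/U/z/C} → row (6,5) (6,5) (6,5) (6,5)
That's 7 distinct rows out of 36 strategies.

7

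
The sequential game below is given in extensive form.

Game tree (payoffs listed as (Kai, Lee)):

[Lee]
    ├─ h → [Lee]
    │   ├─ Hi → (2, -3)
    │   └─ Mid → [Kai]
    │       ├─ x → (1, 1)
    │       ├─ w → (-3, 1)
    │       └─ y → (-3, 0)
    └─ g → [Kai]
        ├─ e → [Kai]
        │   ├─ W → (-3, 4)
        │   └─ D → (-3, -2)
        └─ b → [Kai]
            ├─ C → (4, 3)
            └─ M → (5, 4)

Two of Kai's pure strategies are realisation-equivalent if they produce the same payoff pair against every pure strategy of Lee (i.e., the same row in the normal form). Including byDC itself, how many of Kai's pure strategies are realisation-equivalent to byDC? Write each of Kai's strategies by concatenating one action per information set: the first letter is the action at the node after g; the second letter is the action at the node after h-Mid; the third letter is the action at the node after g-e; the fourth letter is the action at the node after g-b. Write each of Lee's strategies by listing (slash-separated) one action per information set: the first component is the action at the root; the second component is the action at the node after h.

Row for byDC (columns h/Hi, h/Mid, g/Hi, g/Mid): (2,-3) (-3,0) (4,3) (4,3).
Under byDC, Kai's choice at the node after g-e can never be reached regardless of what Lee does, so varying those choices leaves every outcome unchanged.
Holding the reachable choices fixed and varying the unreachable one freely already gives 2 equivalent strategies.
No other strategy reproduces this row, so those 2 are the full class: byWC, byDC.

2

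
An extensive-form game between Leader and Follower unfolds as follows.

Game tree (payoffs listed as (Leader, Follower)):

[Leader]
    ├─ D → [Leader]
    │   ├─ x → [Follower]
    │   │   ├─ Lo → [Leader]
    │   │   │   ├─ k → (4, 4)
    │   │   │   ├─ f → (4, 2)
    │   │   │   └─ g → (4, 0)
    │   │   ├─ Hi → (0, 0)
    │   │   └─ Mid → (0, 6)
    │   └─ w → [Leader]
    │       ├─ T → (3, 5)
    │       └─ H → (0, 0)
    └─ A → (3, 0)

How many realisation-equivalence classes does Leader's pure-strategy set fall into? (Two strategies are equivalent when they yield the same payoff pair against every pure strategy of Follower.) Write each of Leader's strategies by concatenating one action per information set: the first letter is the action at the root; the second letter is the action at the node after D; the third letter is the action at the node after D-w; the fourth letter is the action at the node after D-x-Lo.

6

Leader has 24 pure strategies: DxTk, DxTf, DxTg, DxHk, DxHf, DxHg, DwTk, DwTf, DwTg, DwHk, DwHf, DwHg, AxTk, AxTf, AxTg, AxHk, AxHf, AxHg, AwTk, AwTf, AwTg, AwHk, AwHf, AwHg. Columns: Lo, Hi, Mid.
{DxTk, DxHk} → row (4,4) (0,0) (0,6)
{DxTf, DxHf} → row (4,2) (0,0) (0,6)
{DxTg, DxHg} → row (4,0) (0,0) (0,6)
{DwTk, DwTf, DwTg} → row (3,5) (3,5) (3,5)
{DwHk, DwHf, DwHg} → row (0,0) (0,0) (0,0)
{AxTk, AxTf, AxTg, AxHk, AxHf, AxHg, AwTk, AwTf, AwTg, AwHk, AwHf, AwHg} → row (3,0) (3,0) (3,0)
That's 6 distinct rows out of 24 strategies.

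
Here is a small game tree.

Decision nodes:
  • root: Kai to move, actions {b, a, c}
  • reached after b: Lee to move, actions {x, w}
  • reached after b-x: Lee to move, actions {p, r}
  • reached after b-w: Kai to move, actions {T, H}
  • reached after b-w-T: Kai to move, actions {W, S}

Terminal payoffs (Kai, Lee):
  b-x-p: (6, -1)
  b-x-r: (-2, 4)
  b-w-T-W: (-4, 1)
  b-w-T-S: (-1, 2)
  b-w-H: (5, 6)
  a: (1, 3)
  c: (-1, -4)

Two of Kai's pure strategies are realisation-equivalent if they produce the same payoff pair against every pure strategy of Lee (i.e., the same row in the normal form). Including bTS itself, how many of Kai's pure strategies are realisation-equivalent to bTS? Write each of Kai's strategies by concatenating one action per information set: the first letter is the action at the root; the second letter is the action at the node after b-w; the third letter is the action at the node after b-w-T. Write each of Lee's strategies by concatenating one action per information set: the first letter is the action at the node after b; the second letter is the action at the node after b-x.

1

Row for bTS (columns xp, xr, wp, wr): (6,-1) (-2,4) (-1,2) (-1,2).
Every one of Kai's information sets is on the play path for some reply by Lee when Kai follows bTS.
Changing the action at any of them therefore changes at least one column, so only bTS itself gives this row.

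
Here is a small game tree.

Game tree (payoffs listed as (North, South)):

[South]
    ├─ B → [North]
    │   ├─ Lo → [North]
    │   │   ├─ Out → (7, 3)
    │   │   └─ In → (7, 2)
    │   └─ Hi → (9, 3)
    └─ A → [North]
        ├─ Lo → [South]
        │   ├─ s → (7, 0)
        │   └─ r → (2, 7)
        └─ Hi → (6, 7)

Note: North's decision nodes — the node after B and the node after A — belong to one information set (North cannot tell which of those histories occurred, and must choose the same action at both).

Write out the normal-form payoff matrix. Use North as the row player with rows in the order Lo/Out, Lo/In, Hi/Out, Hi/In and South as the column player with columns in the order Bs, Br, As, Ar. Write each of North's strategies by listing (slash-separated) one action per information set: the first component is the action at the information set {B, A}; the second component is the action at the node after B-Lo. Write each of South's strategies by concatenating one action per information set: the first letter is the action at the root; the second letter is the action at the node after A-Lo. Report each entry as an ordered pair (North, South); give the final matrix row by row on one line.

             Bs       Br       As       Ar
Lo/Out    (7,3)    (7,3)    (7,0)    (2,7)
 Lo/In    (7,2)    (7,2)    (7,0)    (2,7)
Hi/Out    (9,3)    (9,3)    (6,7)    (6,7)
 Hi/In    (9,3)    (9,3)    (6,7)    (6,7)

Lo/Out: (7,3) (7,3) (7,0) (2,7) | Lo/In: (7,2) (7,2) (7,0) (2,7) | Hi/Out: (9,3) (9,3) (6,7) (6,7) | Hi/In: (9,3) (9,3) (6,7) (6,7)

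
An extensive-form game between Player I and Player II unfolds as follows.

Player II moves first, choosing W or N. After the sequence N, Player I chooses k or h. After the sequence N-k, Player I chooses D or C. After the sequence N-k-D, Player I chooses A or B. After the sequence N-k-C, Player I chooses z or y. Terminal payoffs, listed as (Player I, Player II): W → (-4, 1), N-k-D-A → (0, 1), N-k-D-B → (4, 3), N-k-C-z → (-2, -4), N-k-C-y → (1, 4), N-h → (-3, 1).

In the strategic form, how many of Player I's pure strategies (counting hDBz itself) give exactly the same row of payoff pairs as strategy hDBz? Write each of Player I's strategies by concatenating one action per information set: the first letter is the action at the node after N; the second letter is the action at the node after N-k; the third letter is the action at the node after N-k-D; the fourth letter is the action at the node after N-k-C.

Row for hDBz (columns W, N): (-4,1) (-3,1).
Under hDBz, Player I's choice at the node after N-k and at the node after N-k-D and at the node after N-k-C can never be reached regardless of what Player II does, so varying those choices leaves every outcome unchanged.
Holding the reachable choices fixed and varying the unreachable ones freely already gives 2 × 2 × 2 = 8 equivalent strategies.
No other strategy reproduces this row, so those 8 are the full class: hDAz, hDAy, hDBz, hDBy, hCAz, hCAy, hCBz, hCBy.

8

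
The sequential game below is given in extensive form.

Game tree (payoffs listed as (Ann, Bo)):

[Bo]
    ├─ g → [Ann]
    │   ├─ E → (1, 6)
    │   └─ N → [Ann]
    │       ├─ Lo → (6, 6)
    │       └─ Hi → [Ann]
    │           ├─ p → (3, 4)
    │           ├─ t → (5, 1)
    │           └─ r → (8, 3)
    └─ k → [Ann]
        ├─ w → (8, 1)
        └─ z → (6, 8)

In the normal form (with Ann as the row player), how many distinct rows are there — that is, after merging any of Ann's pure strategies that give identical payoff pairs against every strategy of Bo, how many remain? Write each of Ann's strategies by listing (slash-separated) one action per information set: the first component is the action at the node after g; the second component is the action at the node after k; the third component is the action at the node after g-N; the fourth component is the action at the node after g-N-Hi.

Ann has 24 pure strategies: E/w/Lo/p, E/w/Lo/t, E/w/Lo/r, E/w/Hi/p, E/w/Hi/t, E/w/Hi/r, E/z/Lo/p, E/z/Lo/t, E/z/Lo/r, E/z/Hi/p, E/z/Hi/t, E/z/Hi/r, N/w/Lo/p, N/w/Lo/t, N/w/Lo/r, N/w/Hi/p, N/w/Hi/t, N/w/Hi/r, N/z/Lo/p, N/z/Lo/t, N/z/Lo/r, N/z/Hi/p, N/z/Hi/t, N/z/Hi/r. Columns: g, k.
{E/w/Lo/p, E/w/Lo/t, E/w/Lo/r, E/w/Hi/p, E/w/Hi/t, E/w/Hi/r} → row (1,6) (8,1)
{E/z/Lo/p, E/z/Lo/t, E/z/Lo/r, E/z/Hi/p, E/z/Hi/t, E/z/Hi/r} → row (1,6) (6,8)
{N/w/Lo/p, N/w/Lo/t, N/w/Lo/r} → row (6,6) (8,1)
{N/w/Hi/p} → row (3,4) (8,1)
{N/w/Hi/t} → row (5,1) (8,1)
{N/w/Hi/r} → row (8,3) (8,1)
{N/z/Lo/p, N/z/Lo/t, N/z/Lo/r} → row (6,6) (6,8)
{N/z/Hi/p} → row (3,4) (6,8)
{N/z/Hi/t} → row (5,1) (6,8)
{N/z/Hi/r} → row (8,3) (6,8)
That's 10 distinct rows out of 24 strategies.

10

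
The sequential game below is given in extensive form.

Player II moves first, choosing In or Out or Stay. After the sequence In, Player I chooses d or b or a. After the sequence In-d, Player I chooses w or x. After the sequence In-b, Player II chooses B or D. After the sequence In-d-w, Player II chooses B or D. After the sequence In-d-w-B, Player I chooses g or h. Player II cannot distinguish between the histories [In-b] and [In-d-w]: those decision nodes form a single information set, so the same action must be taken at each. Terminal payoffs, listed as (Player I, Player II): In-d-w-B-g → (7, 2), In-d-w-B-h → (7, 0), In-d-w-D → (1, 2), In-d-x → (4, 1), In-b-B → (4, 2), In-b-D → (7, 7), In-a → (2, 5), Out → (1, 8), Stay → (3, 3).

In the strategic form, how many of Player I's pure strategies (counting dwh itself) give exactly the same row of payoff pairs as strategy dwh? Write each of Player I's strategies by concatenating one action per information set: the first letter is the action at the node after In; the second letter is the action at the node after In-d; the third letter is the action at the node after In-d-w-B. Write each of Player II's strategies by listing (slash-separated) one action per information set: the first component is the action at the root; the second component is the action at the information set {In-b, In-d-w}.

Row for dwh (columns In/B, In/D, Out/B, Out/D, Stay/B, Stay/D): (7,0) (1,2) (1,8) (1,8) (3,3) (3,3).
Every one of Player I's information sets is on the play path for some reply by Player II when Player I follows dwh.
Changing the action at any of them therefore changes at least one column, so only dwh itself gives this row.

1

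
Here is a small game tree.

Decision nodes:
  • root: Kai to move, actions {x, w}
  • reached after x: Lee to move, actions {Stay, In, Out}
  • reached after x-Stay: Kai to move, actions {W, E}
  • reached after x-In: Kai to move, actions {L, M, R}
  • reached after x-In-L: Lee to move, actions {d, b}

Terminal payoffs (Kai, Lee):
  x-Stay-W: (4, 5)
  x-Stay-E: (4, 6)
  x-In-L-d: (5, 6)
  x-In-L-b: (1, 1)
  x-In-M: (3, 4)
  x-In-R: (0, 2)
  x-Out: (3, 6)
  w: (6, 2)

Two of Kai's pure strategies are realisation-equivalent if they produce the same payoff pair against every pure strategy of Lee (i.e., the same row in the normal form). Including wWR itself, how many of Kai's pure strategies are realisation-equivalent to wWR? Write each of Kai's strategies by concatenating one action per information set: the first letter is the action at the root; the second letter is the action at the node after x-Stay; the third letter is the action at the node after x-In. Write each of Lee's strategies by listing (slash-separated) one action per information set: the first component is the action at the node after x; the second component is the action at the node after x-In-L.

6

Row for wWR (columns Stay/d, Stay/b, In/d, In/b, Out/d, Out/b): (6,2) (6,2) (6,2) (6,2) (6,2) (6,2).
Under wWR, Kai's choice at the node after x-Stay and at the node after x-In can never be reached regardless of what Lee does, so varying those choices leaves every outcome unchanged.
Holding the reachable choices fixed and varying the unreachable ones freely already gives 2 × 3 = 6 equivalent strategies.
No other strategy reproduces this row, so those 6 are the full class: wWL, wWM, wWR, wEL, wEM, wER.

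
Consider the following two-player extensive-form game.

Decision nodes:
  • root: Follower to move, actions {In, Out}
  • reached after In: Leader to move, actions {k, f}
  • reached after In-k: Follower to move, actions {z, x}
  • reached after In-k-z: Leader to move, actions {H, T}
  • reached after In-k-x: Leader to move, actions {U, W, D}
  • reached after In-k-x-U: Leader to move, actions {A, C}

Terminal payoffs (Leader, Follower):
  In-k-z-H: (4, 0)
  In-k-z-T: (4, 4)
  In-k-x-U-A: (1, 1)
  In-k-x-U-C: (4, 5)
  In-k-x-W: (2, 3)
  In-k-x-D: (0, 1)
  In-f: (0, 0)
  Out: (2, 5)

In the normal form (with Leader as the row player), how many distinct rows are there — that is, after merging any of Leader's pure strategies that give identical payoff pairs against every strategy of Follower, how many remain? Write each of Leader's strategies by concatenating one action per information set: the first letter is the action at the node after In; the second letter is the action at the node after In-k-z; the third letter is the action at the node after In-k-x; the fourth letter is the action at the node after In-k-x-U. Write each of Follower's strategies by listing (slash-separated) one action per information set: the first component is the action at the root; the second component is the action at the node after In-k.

9

Leader has 24 pure strategies: kHUA, kHUC, kHWA, kHWC, kHDA, kHDC, kTUA, kTUC, kTWA, kTWC, kTDA, kTDC, fHUA, fHUC, fHWA, fHWC, fHDA, fHDC, fTUA, fTUC, fTWA, fTWC, fTDA, fTDC. Columns: In/z, In/x, Out/z, Out/x.
{kHUA} → row (4,0) (1,1) (2,5) (2,5)
{kHUC} → row (4,0) (4,5) (2,5) (2,5)
{kHWA, kHWC} → row (4,0) (2,3) (2,5) (2,5)
{kHDA, kHDC} → row (4,0) (0,1) (2,5) (2,5)
{kTUA} → row (4,4) (1,1) (2,5) (2,5)
{kTUC} → row (4,4) (4,5) (2,5) (2,5)
{kTWA, kTWC} → row (4,4) (2,3) (2,5) (2,5)
{kTDA, kTDC} → row (4,4) (0,1) (2,5) (2,5)
{fHUA, fHUC, fHWA, fHWC, fHDA, fHDC, fTUA, fTUC, fTWA, fTWC, fTDA, fTDC} → row (0,0) (0,0) (2,5) (2,5)
That's 9 distinct rows out of 24 strategies.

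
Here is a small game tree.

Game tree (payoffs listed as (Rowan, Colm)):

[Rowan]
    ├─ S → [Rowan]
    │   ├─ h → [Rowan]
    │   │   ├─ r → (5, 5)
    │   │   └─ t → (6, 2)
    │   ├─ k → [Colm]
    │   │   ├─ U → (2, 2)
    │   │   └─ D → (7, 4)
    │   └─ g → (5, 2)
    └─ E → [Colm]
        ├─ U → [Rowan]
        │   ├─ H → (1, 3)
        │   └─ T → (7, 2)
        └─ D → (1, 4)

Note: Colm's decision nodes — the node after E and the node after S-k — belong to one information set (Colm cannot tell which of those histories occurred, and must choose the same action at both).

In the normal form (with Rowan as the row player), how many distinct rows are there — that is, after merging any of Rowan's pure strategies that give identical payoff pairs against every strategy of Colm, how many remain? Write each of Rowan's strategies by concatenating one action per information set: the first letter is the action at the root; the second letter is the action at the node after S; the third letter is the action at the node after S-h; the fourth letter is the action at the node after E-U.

Rowan has 24 pure strategies: ShrH, ShrT, ShtH, ShtT, SkrH, SkrT, SktH, SktT, SgrH, SgrT, SgtH, SgtT, EhrH, EhrT, EhtH, EhtT, EkrH, EkrT, EktH, EktT, EgrH, EgrT, EgtH, EgtT. Columns: U, D.
{ShrH, ShrT} → row (5,5) (5,5)
{ShtH, ShtT} → row (6,2) (6,2)
{SkrH, SkrT, SktH, SktT} → row (2,2) (7,4)
{SgrH, SgrT, SgtH, SgtT} → row (5,2) (5,2)
{EhrH, EhtH, EkrH, EktH, EgrH, EgtH} → row (1,3) (1,4)
{EhrT, EhtT, EkrT, EktT, EgrT, EgtT} → row (7,2) (1,4)
That's 6 distinct rows out of 24 strategies.

6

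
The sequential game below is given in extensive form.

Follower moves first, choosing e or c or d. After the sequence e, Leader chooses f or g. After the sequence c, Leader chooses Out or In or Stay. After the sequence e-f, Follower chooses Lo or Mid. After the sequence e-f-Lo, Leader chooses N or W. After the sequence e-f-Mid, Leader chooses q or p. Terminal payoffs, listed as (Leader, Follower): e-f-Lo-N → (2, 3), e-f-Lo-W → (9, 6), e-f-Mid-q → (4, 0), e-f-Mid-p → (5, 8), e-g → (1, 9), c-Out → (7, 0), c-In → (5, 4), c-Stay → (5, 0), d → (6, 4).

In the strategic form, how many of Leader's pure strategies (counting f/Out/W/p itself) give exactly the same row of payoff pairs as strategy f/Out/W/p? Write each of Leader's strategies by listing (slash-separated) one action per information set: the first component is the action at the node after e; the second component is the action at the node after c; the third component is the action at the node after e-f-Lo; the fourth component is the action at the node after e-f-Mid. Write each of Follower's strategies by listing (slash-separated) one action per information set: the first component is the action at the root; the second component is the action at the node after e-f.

Row for f/Out/W/p (columns e/Lo, e/Mid, c/Lo, c/Mid, d/Lo, d/Mid): (9,6) (5,8) (7,0) (7,0) (6,4) (6,4).
Every one of Leader's information sets is on the play path for some reply by Follower when Leader follows f/Out/W/p.
Changing the action at any of them therefore changes at least one column, so only f/Out/W/p itself gives this row.

1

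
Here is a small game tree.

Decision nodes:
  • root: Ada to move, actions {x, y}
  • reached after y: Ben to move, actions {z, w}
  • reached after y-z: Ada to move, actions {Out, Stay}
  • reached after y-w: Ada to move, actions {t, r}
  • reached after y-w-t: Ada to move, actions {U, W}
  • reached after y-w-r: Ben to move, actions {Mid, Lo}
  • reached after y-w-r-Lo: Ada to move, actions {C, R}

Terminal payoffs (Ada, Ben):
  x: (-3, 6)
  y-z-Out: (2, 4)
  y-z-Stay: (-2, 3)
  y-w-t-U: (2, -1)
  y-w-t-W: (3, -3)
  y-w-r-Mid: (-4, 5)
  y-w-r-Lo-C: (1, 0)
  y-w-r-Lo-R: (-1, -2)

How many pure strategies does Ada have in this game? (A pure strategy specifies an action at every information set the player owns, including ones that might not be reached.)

Ada owns the root with actions {x, y} — two choices.
Ada owns the node after y-z with actions {Out, Stay} — two choices.
Ada owns the node after y-w with actions {t, r} — two choices.
Ada owns the node after y-w-t with actions {U, W} — two choices.
Ada owns the node after y-w-r-Lo with actions {C, R} — two choices.
A pure strategy fixes one action at each information set independently, so the count is the product 2 × 2 × 2 × 2 × 2 = 32.

32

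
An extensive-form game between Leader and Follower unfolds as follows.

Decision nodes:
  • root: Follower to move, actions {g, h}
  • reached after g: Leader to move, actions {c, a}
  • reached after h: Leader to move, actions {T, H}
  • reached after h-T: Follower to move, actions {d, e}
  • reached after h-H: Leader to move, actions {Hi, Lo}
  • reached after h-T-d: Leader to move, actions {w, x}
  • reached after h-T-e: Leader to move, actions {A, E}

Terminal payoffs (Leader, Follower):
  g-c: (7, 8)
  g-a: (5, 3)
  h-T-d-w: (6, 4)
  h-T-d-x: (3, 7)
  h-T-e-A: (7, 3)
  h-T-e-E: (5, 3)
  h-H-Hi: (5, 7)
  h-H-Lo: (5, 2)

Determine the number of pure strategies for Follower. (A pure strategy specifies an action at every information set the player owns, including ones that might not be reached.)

Follower owns the root with actions {g, h} — two choices.
Follower owns the node after h-T with actions {d, e} — two choices.
A pure strategy fixes one action at each information set independently, so the count is the product 2 × 2 = 4.
(For reference, Leader has 32 pure strategies, giving a 4×32 normal-form matrix.)

4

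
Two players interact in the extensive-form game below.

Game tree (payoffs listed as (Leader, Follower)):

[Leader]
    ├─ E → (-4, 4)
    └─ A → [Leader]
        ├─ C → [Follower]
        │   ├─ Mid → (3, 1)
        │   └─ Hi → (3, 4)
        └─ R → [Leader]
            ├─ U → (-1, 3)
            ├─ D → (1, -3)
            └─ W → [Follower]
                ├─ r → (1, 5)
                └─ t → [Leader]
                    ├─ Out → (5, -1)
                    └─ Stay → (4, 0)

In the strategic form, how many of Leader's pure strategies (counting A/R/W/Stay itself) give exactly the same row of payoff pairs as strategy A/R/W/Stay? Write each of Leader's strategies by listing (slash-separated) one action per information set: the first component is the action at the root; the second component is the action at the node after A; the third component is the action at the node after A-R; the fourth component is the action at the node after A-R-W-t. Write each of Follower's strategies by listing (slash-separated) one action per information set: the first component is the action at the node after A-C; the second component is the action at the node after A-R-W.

1

Row for A/R/W/Stay (columns Mid/r, Mid/t, Hi/r, Hi/t): (1,5) (4,0) (1,5) (4,0).
Every one of Leader's information sets is on the play path for some reply by Follower when Leader follows A/R/W/Stay.
Changing the action at any of them therefore changes at least one column, so only A/R/W/Stay itself gives this row.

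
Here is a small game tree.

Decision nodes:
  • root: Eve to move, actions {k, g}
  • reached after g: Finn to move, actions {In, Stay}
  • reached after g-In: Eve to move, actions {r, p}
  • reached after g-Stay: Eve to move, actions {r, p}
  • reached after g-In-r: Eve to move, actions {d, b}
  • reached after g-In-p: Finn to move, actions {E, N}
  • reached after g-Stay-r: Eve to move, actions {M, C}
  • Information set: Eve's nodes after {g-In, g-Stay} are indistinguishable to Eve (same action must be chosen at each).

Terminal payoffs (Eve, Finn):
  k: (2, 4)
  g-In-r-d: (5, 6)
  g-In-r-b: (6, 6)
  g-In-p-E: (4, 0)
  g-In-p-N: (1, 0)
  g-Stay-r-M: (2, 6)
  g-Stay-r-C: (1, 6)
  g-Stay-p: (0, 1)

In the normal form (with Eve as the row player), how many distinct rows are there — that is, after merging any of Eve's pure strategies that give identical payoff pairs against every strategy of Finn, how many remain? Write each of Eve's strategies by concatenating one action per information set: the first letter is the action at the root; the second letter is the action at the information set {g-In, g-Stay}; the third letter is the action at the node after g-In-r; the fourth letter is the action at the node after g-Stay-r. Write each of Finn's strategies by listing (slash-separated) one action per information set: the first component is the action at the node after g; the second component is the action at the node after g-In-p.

Eve has 16 pure strategies: krdM, krdC, krbM, krbC, kpdM, kpdC, kpbM, kpbC, grdM, grdC, grbM, grbC, gpdM, gpdC, gpbM, gpbC. Columns: In/E, In/N, Stay/E, Stay/N.
{krdM, krdC, krbM, krbC, kpdM, kpdC, kpbM, kpbC} → row (2,4) (2,4) (2,4) (2,4)
{grdM} → row (5,6) (5,6) (2,6) (2,6)
{grdC} → row (5,6) (5,6) (1,6) (1,6)
{grbM} → row (6,6) (6,6) (2,6) (2,6)
{grbC} → row (6,6) (6,6) (1,6) (1,6)
{gpdM, gpdC, gpbM, gpbC} → row (4,0) (1,0) (0,1) (0,1)
That's 6 distinct rows out of 16 strategies.

6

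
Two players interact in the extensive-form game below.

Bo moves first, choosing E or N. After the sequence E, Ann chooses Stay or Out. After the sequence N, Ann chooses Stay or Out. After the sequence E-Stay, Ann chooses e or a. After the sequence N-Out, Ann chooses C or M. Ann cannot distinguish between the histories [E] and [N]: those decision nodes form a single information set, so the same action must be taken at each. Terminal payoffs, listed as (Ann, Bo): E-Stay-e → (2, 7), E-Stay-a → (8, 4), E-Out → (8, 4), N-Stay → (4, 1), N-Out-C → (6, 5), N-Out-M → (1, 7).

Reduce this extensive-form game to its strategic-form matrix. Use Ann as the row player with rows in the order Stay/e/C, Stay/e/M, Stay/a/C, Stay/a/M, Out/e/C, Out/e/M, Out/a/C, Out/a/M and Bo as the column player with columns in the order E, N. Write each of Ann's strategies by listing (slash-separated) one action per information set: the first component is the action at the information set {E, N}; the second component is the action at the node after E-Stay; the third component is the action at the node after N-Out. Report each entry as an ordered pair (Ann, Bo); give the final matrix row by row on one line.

Stay/e/C: (2,7) (4,1) | Stay/e/M: (2,7) (4,1) | Stay/a/C: (8,4) (4,1) | Stay/a/M: (8,4) (4,1) | Out/e/C: (8,4) (6,5) | Out/e/M: (8,4) (1,7) | Out/a/C: (8,4) (6,5) | Out/a/M: (8,4) (1,7)

                E        N
Stay/e/C    (2,7)    (4,1)
Stay/e/M    (2,7)    (4,1)
Stay/a/C    (8,4)    (4,1)
Stay/a/M    (8,4)    (4,1)
 Out/e/C    (8,4)    (6,5)
 Out/e/M    (8,4)    (1,7)
 Out/a/C    (8,4)    (6,5)
 Out/a/M    (8,4)    (1,7)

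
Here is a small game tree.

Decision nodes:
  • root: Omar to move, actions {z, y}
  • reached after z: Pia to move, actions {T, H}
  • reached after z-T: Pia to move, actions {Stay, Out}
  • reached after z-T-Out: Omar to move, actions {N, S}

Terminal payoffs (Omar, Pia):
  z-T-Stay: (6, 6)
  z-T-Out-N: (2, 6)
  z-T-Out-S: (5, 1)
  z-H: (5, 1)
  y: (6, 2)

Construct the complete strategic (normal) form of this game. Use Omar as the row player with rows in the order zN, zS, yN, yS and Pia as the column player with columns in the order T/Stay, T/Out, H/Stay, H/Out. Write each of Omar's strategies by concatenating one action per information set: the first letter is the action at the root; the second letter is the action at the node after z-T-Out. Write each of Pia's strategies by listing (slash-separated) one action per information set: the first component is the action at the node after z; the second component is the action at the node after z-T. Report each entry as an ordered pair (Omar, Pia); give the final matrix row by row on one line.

       T/Stay    T/Out   H/Stay    H/Out
  zN    (6,6)    (2,6)    (5,1)    (5,1)
  zS    (6,6)    (5,1)    (5,1)    (5,1)
  yN    (6,2)    (6,2)    (6,2)    (6,2)
  yS    (6,2)    (6,2)    (6,2)    (6,2)

zN: (6,6) (2,6) (5,1) (5,1) | zS: (6,6) (5,1) (5,1) (5,1) | yN: (6,2) (6,2) (6,2) (6,2) | yS: (6,2) (6,2) (6,2) (6,2)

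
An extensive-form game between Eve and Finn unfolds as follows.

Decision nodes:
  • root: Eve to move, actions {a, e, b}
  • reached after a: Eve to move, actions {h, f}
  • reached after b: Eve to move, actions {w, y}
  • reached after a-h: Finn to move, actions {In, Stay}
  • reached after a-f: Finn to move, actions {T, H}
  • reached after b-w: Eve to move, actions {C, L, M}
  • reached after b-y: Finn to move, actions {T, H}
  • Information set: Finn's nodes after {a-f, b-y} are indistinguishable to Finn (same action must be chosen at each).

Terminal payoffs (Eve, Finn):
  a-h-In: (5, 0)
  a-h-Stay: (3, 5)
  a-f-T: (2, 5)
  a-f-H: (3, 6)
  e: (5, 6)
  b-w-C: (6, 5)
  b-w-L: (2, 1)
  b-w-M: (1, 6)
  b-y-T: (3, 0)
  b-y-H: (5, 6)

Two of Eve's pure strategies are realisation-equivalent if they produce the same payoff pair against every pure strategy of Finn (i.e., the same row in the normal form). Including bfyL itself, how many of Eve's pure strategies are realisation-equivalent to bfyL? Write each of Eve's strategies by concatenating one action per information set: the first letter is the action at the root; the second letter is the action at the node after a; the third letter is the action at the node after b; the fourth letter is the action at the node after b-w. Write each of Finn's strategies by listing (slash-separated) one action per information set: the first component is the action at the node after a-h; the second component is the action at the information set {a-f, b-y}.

6

Row for bfyL (columns In/T, In/H, Stay/T, Stay/H): (3,0) (5,6) (3,0) (5,6).
Under bfyL, Eve's choice at the node after a and at the node after b-w can never be reached regardless of what Finn does, so varying those choices leaves every outcome unchanged.
Holding the reachable choices fixed and varying the unreachable ones freely already gives 2 × 3 = 6 equivalent strategies.
No other strategy reproduces this row, so those 6 are the full class: bhyC, bhyL, bhyM, bfyC, bfyL, bfyM.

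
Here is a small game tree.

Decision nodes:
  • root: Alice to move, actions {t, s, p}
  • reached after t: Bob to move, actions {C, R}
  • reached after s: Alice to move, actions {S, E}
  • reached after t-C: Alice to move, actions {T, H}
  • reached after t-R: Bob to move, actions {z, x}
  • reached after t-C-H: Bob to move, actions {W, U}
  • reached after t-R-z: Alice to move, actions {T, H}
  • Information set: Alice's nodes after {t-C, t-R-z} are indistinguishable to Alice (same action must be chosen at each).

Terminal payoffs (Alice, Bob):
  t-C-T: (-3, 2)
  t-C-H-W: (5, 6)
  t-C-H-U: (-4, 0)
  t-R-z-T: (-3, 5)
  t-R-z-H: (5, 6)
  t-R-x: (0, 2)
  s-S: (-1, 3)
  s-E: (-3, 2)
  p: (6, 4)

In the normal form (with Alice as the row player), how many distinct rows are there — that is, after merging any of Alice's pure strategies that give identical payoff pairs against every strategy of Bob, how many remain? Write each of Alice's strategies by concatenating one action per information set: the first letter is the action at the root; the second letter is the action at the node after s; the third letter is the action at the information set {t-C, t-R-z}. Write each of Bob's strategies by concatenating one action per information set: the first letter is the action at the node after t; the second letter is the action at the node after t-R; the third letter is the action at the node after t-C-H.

5

Alice has 12 pure strategies: tST, tSH, tET, tEH, sST, sSH, sET, sEH, pST, pSH, pET, pEH. Columns: CzW, CzU, CxW, CxU, RzW, RzU, RxW, RxU.
{tST, tET} → row (-3,2) (-3,2) (-3,2) (-3,2) (-3,5) (-3,5) (0,2) (0,2)
{tSH, tEH} → row (5,6) (-4,0) (5,6) (-4,0) (5,6) (5,6) (0,2) (0,2)
{sST, sSH} → row (-1,3) (-1,3) (-1,3) (-1,3) (-1,3) (-1,3) (-1,3) (-1,3)
{sET, sEH} → row (-3,2) (-3,2) (-3,2) (-3,2) (-3,2) (-3,2) (-3,2) (-3,2)
{pST, pSH, pET, pEH} → row (6,4) (6,4) (6,4) (6,4) (6,4) (6,4) (6,4) (6,4)
That's 5 distinct rows out of 12 strategies.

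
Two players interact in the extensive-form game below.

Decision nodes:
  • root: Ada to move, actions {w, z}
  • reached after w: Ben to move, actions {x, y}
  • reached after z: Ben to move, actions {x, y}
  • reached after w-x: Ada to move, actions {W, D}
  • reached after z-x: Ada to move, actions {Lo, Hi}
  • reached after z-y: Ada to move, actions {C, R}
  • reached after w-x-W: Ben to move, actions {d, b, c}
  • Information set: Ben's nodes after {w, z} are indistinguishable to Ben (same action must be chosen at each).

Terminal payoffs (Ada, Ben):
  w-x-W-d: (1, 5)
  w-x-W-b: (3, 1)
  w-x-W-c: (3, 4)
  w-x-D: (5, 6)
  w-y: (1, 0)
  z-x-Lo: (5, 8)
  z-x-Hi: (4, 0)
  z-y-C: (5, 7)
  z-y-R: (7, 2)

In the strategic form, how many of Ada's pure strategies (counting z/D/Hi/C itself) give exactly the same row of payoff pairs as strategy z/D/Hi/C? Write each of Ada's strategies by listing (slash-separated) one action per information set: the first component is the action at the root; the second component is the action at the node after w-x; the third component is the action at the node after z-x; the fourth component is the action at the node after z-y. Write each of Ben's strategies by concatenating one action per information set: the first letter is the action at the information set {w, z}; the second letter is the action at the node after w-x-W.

2

Row for z/D/Hi/C (columns xd, xb, xc, yd, yb, yc): (4,0) (4,0) (4,0) (5,7) (5,7) (5,7).
Under z/D/Hi/C, Ada's choice at the node after w-x can never be reached regardless of what Ben does, so varying those choices leaves every outcome unchanged.
Holding the reachable choices fixed and varying the unreachable one freely already gives 2 equivalent strategies.
No other strategy reproduces this row, so those 2 are the full class: z/W/Hi/C, z/D/Hi/C.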